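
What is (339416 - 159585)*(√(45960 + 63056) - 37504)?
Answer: -6744381824 + 359662*√27254 ≈ -6.6850e+9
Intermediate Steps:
(339416 - 159585)*(√(45960 + 63056) - 37504) = 179831*(√109016 - 37504) = 179831*(2*√27254 - 37504) = 179831*(-37504 + 2*√27254) = -6744381824 + 359662*√27254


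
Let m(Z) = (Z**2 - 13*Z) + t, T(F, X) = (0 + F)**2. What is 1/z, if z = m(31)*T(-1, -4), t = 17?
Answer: 1/575 ≈ 0.0017391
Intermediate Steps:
T(F, X) = F**2
m(Z) = 17 + Z**2 - 13*Z (m(Z) = (Z**2 - 13*Z) + 17 = 17 + Z**2 - 13*Z)
z = 575 (z = (17 + 31**2 - 13*31)*(-1)**2 = (17 + 961 - 403)*1 = 575*1 = 575)
1/z = 1/575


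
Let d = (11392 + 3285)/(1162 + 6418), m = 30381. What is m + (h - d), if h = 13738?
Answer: 334407343/7580 ≈ 44117.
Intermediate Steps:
d = 14677/7580 ≈ 1.9363
m + (h - d) = 30381 + (13738 - 1*14677/7580) = 30381 + (13738 - 14677/7580) = 30381 + 104119363/7580 = 334407343/7580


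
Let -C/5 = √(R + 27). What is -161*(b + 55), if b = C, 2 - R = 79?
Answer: -8855 + 4025*I*√2 ≈ -8855.0 + 5692.2*I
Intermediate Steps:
R = -77 (R = 2 - 1*79 = 2 - 79 = -77)
C = -25*I*√2 (C = -5*√(-77 + 27) = -25*I*√2 ≈ -35.355*I)
b = -25*I*√2 ≈ -35.355*I
-161*(b + 55) = -161*(-25*I*√2 + 55) = -161*(55 - 25*I*√2) = -8855 + 4025*I*√2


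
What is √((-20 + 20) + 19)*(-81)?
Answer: -81*√19 ≈ -353.07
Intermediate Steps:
√((-20 + 20) + 19)*(-81) = √(0 + 19)*(-81) = √19*(-81) = -81*√19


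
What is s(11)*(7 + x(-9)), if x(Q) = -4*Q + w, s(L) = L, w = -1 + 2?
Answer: 484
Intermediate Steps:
w = 1
x(Q) = 1 - 4*Q (x(Q) = -4*Q + 1 = 1 - 4*Q)
s(11)*(7 + x(-9)) = 11*(7 + (1 - 4*(-9))) = 11*(7 + (1 + 36)) = 11*(7 + 37) = 11*44 = 484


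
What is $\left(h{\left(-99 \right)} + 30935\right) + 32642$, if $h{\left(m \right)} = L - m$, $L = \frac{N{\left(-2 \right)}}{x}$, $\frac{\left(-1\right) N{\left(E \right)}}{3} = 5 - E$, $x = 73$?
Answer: $\frac{4648327}{73} \approx 63676.0$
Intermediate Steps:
$N{\left(E \right)} = -15 + 3 E$ ($N{\left(E \right)} = - 3 \left(5 - E\right) = -15 + 3 E$)
$L = - \frac{21}{73}$ ($L = \frac{-15 + 3 \left(-2\right)}{73} = \left(-15 - 6\right) \frac{1}{73} = \left(-21\right) \frac{1}{73} = - \frac{21}{73} \approx -0.28767$)
$h{\left(m \right)} = - \frac{21}{73} - m$
$\left(h{\left(-99 \right)} + 30935\right) + 32642 = \left(\left(- \frac{21}{73} - -99\right) + 30935\right) + 32642 = \left(\left(- \frac{21}{73} + 99\right) + 30935\right) + 32642 = \left(\frac{7206}{73} + 30935\right) + 32642 = \frac{2265461}{73} + 32642 = \frac{4648327}{73}$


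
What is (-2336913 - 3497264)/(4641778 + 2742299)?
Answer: -5834177/7384077 ≈ -0.79010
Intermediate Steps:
(-2336913 - 3497264)/(4641778 + 2742299) = -5834177/7384077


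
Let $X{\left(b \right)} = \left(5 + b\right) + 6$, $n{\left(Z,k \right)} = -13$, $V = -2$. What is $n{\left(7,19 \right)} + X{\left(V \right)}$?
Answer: $-4$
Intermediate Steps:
$X{\left(b \right)} = 11 + b$
$n{\left(7,19 \right)} + X{\left(V \right)} = -13 + \left(11 - 2\right) = -13 + 9 = -4$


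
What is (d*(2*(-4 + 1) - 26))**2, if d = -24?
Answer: 589824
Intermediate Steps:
(d*(2*(-4 + 1) - 26))**2 = (-24*(2*(-4 + 1) - 26))**2 = (-24*(2*(-3) - 26))**2 = (-24*(-6 - 26))**2 = (-24*(-32))**2 = 768**2 = 589824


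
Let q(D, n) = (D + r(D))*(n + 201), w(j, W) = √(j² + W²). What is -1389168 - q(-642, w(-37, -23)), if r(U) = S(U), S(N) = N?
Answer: -1131084 + 1284*√1898 ≈ -1.0751e+6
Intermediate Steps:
r(U) = U
w(j, W) = √(W² + j²)
q(D, n) = 2*D*(201 + n) (q(D, n) = (D + D)*(n + 201) = (2*D)*(201 + n) = 2*D*(201 + n))
-1389168 - q(-642, w(-37, -23)) = -1389168 - 2*(-642)*(201 + √((-23)² + (-37)²)) = -1389168 - 2*(-642)*(201 + √(529 + 1369)) = -1389168 - 2*(-642)*(201 + √1898) = -1389168 - (-258084 - 1284*√1898) = -1389168 + (258084 + 1284*√1898) = -1131084 + 1284*√1898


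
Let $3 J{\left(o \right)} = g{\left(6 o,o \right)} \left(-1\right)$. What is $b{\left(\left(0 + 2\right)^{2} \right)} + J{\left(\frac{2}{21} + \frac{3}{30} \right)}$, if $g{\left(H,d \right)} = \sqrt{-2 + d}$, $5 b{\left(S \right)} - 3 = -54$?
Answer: $- \frac{51}{5} - \frac{i \sqrt{79590}}{630} \approx -10.2 - 0.4478 i$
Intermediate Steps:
$b{\left(S \right)} = - \frac{51}{5}$ ($b{\left(S \right)} = \frac{3}{5} + \frac{1}{5} \left(-54\right) = \frac{3}{5} - \frac{54}{5} = - \frac{51}{5}$)
$J{\left(o \right)} = - \frac{\sqrt{-2 + o}}{3}$ ($J{\left(o \right)} = \frac{\sqrt{-2 + o} \left(-1\right)}{3} = \frac{\left(-1\right) \sqrt{-2 + o}}{3} = - \frac{\sqrt{-2 + o}}{3}$)
$b{\left(\left(0 + 2\right)^{2} \right)} + J{\left(\frac{2}{21} + \frac{3}{30} \right)} = - \frac{51}{5} - \frac{\sqrt{-2 + \left(\frac{2}{21} + \frac{3}{30}\right)}}{3} = - \frac{51}{5} - \frac{\sqrt{-2 + \left(2 \cdot \frac{1}{21} + 3 \cdot \frac{1}{30}\right)}}{3} = - \frac{51}{5} - \frac{\sqrt{-2 + \left(\frac{2}{21} + \frac{1}{10}\right)}}{3} = - \frac{51}{5} - \frac{\sqrt{-2 + \frac{41}{210}}}{3} = - \frac{51}{5} - \frac{\sqrt{- \frac{379}{210}}}{3} = - \frac{51}{5} - \frac{\frac{1}{210} i \sqrt{79590}}{3} = - \frac{51}{5} - \frac{i \sqrt{79590}}{630}$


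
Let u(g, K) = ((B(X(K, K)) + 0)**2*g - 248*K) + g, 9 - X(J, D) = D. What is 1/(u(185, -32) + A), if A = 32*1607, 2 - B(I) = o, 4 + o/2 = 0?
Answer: 1/78045 ≈ 1.2813e-5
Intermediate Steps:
X(J, D) = 9 - D
o = -8 (o = -8 + 2*0 = -8 + 0 = -8)
B(I) = 10 (B(I) = 2 - 1*(-8) = 2 + 8 = 10)
u(g, K) = -248*K + 101*g (u(g, K) = ((10 + 0)**2*g - 248*K) + g = (10**2*g - 248*K) + g = (100*g - 248*K) + g = (-248*K + 100*g) + g = -248*K + 101*g)
A = 51424
1/(u(185, -32) + A) = 1/((-248*(-32) + 101*185) + 51424) = 1/((7936 + 18685) + 51424) = 1/(26621 + 51424) = 1/78045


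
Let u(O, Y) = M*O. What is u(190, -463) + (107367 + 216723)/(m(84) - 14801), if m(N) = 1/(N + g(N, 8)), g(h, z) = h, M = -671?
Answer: -317066873950/2486567 ≈ -1.2751e+5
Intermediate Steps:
u(O, Y) = -671*O
m(N) = 1/(2*N) (m(N) = 1/(N + N) = 1/(2*N))
u(190, -463) + (107367 + 216723)/(m(84) - 14801) = -671*190 + (107367 + 216723)/((1/2)/84 - 14801) = -127490 + 324090/((1/2)*(1/84) - 14801) = -127490 + 324090/(1/168 - 14801) = -127490 + 324090/(-2486567/168) = -127490 + 324090*(-168/2486567) = -127490 - 54447120/2486567 = -317066873950/2486567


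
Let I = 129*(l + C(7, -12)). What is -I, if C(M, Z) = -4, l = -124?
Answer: 16512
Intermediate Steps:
I = -16512 (I = 129*(-124 - 4) = 129*(-128) = -16512)
-I = -1*(-16512) = 16512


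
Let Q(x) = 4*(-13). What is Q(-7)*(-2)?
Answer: 104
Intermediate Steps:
Q(x) = -52
Q(-7)*(-2) = -52*(-2) = 104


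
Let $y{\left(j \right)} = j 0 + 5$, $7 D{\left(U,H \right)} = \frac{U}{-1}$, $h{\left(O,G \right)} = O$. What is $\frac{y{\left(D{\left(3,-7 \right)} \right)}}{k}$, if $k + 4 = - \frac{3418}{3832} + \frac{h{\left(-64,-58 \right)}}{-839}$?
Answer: $- \frac{8037620}{7741323} \approx -1.0383$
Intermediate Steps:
$D{\left(U,H \right)} = - \frac{U}{7}$ ($D{\left(U,H \right)} = \frac{U \frac{1}{-1}}{7} = \frac{U \left(-1\right)}{7} = \frac{\left(-1\right) U}{7} = - \frac{U}{7}$)
$y{\left(j \right)} = 5$ ($y{\left(j \right)} = 0 + 5 = 5$)
$k = - \frac{7741323}{1607524}$ ($k = -4 - \left(- \frac{64}{839} + \frac{1709}{1916}\right) = -4 - \frac{1311227}{1607524} = - \frac{7741323}{1607524} \approx -4.8157$)
$\frac{y{\left(D{\left(3,-7 \right)} \right)}}{k} = \frac{5}{- \frac{7741323}{1607524}} = 5 \left(- \frac{1607524}{7741323}\right) = - \frac{8037620}{7741323}$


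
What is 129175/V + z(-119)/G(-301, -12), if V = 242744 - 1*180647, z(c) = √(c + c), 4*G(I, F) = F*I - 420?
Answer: 129175/62097 + I*√238/798 ≈ 2.0802 + 0.019332*I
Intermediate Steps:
G(I, F) = -105 + F*I/4 (G(I, F) = (F*I - 420)/4 = (-420 + F*I)/4 = -105 + F*I/4)
z(c) = √2*√c (z(c) = √(2*c) = √2*√c)
V = 62097 (V = 242744 - 180647 = 62097)
129175/V + z(-119)/G(-301, -12) = 129175/62097 + (√2*√(-119))/(-105 + (¼)*(-12)*(-301)) = 129175*(1/62097) + (√2*(I*√119))/(-105 + 903) = 129175/62097 + (I*√238)/798 = 129175/62097 + (I*√238)*(1/798) = 129175/62097 + I*√238/798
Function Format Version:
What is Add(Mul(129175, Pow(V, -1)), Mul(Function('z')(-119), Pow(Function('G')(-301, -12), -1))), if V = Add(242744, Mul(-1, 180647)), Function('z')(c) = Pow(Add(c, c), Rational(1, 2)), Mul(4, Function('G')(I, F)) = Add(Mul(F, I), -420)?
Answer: Add(Rational(129175, 62097), Mul(Rational(1, 798), I, Pow(238, Rational(1, 2)))) ≈ Add(2.0802, Mul(0.019332, I))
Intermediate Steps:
Function('G')(I, F) = Add(-105, Mul(Rational(1, 4), F, I)) (Function('G')(I, F) = Mul(Rational(1, 4), Add(Mul(F, I), -420)) = Mul(Rational(1, 4), Add(-420, Mul(F, I))) = Add(-105, Mul(Rational(1, 4), F, I)))
Function('z')(c) = Mul(Pow(2, Rational(1, 2)), Pow(c, Rational(1, 2))) (Function('z')(c) = Pow(Mul(2, c), Rational(1, 2)) = Mul(Pow(2, Rational(1, 2)), Pow(c, Rational(1, 2))))
V = 62097 (V = Add(242744, -180647) = 62097)
Add(Mul(129175, Pow(V, -1)), Mul(Function('z')(-119), Pow(Function('G')(-301, -12), -1))) = Add(Mul(129175, Pow(62097, -1)), Mul(Mul(Pow(2, Rational(1, 2)), Pow(-119, Rational(1, 2))), Pow(Add(-105, Mul(Rational(1, 4), -12, -301)), -1))) = Add(Mul(129175, Rational(1, 62097)), Mul(Mul(Pow(2, Rational(1, 2)), Mul(I, Pow(119, Rational(1, 2)))), Pow(Add(-105, 903), -1))) = Add(Rational(129175, 62097), Mul(Mul(I, Pow(238, Rational(1, 2))), Pow(798, -1))) = Add(Rational(129175, 62097), Mul(Mul(I, Pow(238, Rational(1, 2))), Rational(1, 798))) = Add(Rational(129175, 62097), Mul(Rational(1, 798), I, Pow(238, Rational(1, 2))))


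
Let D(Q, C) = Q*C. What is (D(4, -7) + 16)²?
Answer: 144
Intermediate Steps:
D(Q, C) = C*Q
(D(4, -7) + 16)² = (-7*4 + 16)² = (-28 + 16)² = (-12)² = 144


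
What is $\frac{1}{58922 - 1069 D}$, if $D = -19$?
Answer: $\frac{1}{79233} \approx 1.2621 \cdot 10^{-5}$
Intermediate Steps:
$\frac{1}{58922 - 1069 D} = \frac{1}{58922 - -20311} = \frac{1}{58922 + 20311} = \frac{1}{79233}$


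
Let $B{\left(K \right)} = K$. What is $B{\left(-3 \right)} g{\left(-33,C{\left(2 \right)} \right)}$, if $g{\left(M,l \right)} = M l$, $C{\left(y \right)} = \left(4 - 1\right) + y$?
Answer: $495$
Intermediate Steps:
$C{\left(y \right)} = 3 + y$
$B{\left(-3 \right)} g{\left(-33,C{\left(2 \right)} \right)} = - 3 \left(- 33 \left(3 + 2\right)\right) = - 3 \left(\left(-33\right) 5\right) = \left(-3\right) \left(-165\right) = 495$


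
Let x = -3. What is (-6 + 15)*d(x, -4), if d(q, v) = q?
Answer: -27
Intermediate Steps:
(-6 + 15)*d(x, -4) = (-6 + 15)*(-3) = 9*(-3) = -27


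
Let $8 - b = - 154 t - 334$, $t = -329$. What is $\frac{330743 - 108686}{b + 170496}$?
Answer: $\frac{222057}{120172} \approx 1.8478$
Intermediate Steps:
$b = -50324$ ($b = 8 - \left(\left(-154\right) \left(-329\right) - 334\right) = 8 - \left(50666 - 334\right) = 8 - 50332 = -50324$)
$\frac{330743 - 108686}{b + 170496} = \frac{330743 - 108686}{-50324 + 170496} = \frac{222057}{120172}$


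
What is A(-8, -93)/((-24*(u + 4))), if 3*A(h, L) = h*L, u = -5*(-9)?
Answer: -31/147 ≈ -0.21088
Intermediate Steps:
u = 45
A(h, L) = L*h/3 (A(h, L) = (h*L)/3 = (L*h)/3 = L*h/3)
A(-8, -93)/((-24*(u + 4))) = ((1/3)*(-93)*(-8))/((-24*(45 + 4))) = 248/((-24*49)) = 248/(-1176) = 248*(-1/1176) = -31/147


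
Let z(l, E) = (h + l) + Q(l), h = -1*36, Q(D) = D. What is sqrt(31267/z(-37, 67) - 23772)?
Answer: I*sqrt(291080570)/110 ≈ 155.1*I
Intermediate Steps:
h = -36
z(l, E) = -36 + 2*l (z(l, E) = (-36 + l) + l = -36 + 2*l)
sqrt(31267/z(-37, 67) - 23772) = sqrt(31267/(-36 + 2*(-37)) - 23772) = sqrt(31267/(-36 - 74) - 23772) = sqrt(31267/(-110) - 23772) = sqrt(31267*(-1/110) - 23772) = sqrt(-31267/110 - 23772) = sqrt(-2646187/110) = I*sqrt(291080570)/110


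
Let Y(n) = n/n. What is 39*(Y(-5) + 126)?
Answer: 4953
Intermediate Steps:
Y(n) = 1
39*(Y(-5) + 126) = 39*(1 + 126) = 39*127 = 4953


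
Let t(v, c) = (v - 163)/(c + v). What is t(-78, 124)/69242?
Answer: -241/3185132 ≈ -7.5664e-5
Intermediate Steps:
t(v, c) = (-163 + v)/(c + v)
t(-78, 124)/69242 = ((-163 - 78)/(124 - 78))/69242 = (-241/46)*(1/69242) = ((1/46)*(-241))*(1/69242) = -241/46*1/69242 = -241/3185132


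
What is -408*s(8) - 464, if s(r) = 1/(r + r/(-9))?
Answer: -4171/8 ≈ -521.38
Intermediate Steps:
s(r) = 9/(8*r) (s(r) = 1/(r + r*(-⅑)) = 1/(r - r/9) = 1/(8*r/9) = 9/(8*r))
-408*s(8) - 464 = -459/8 - 464 = -4171/8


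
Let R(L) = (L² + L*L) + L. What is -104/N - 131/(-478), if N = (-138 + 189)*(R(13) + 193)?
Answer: 224047/828852 ≈ 0.27031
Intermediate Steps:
R(L) = L + 2*L² (R(L) = (L² + L²) + L = 2*L² + L = L + 2*L²)
N = 27744 (N = (-138 + 189)*(13*(1 + 2*13) + 193) = 51*(13*(1 + 26) + 193) = 51*(13*27 + 193) = 51*(351 + 193) = 51*544 = 27744)
-104/N - 131/(-478) = -104/27744 - 131/(-478) = -104*1/27744 - 131*(-1/478) = -13/3468 + 131/478 = 224047/828852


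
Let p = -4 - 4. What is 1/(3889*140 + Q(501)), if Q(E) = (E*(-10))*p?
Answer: 1/584540 ≈ 1.7107e-6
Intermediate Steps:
p = -8
Q(E) = 80*E (Q(E) = (E*(-10))*(-8) = -10*E*(-8) = 80*E)
1/(3889*140 + Q(501)) = 1/(3889*140 + 80*501) = 1/(544460 + 40080) = 1/584540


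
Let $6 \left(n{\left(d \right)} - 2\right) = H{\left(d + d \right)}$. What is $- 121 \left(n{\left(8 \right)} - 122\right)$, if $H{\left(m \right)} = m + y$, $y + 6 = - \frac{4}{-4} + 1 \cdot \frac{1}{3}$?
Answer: $\frac{128623}{9} \approx 14291.0$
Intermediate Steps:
$y = - \frac{14}{3}$ ($y = -6 + \left(- \frac{4}{-4} + 1 \cdot \frac{1}{3}\right) = -6 + \left(\left(-4\right) \left(- \frac{1}{4}\right) + 1 \cdot \frac{1}{3}\right) = -6 + \left(1 + \frac{1}{3}\right) = -6 + \frac{4}{3} = - \frac{14}{3} \approx -4.6667$)
$H{\left(m \right)} = - \frac{14}{3} + m$ ($H{\left(m \right)} = m - \frac{14}{3} = - \frac{14}{3} + m$)
$n{\left(d \right)} = \frac{11}{9} + \frac{d}{3}$ ($n{\left(d \right)} = 2 + \frac{- \frac{14}{3} + \left(d + d\right)}{6} = 2 + \frac{- \frac{14}{3} + 2 d}{6} = 2 + \left(- \frac{7}{9} + \frac{d}{3}\right) = \frac{11}{9} + \frac{d}{3}$)
$- 121 \left(n{\left(8 \right)} - 122\right) = - 121 \left(\left(\frac{11}{9} + \frac{1}{3} \cdot 8\right) - 122\right) = - 121 \left(\left(\frac{11}{9} + \frac{8}{3}\right) - 122\right) = - 121 \left(\frac{35}{9} - 122\right) = \left(-121\right) \left(- \frac{1063}{9}\right) = \frac{128623}{9}$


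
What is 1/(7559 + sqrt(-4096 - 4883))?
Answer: 7559/57147460 - I*sqrt(8979)/57147460 ≈ 0.00013227 - 1.6581e-6*I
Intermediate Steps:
1/(7559 + sqrt(-4096 - 4883)) = 1/(7559 + sqrt(-8979)) = 1/(7559 + I*sqrt(8979))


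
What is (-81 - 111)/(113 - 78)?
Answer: -192/35 ≈ -5.4857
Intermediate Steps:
(-81 - 111)/(113 - 78) = -192/35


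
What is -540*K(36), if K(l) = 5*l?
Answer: -97200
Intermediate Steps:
-540*K(36) = -2700*36 = -540*180 = -97200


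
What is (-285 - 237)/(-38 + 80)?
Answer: -87/7 ≈ -12.429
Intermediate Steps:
(-285 - 237)/(-38 + 80) = -522/42 = -522*1/42 = -87/7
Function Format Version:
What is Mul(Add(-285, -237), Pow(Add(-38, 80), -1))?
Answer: Rational(-87, 7) ≈ -12.429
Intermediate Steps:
Mul(Add(-285, -237), Pow(Add(-38, 80), -1)) = Mul(-522, Pow(42, -1)) = Mul(-522, Rational(1, 42)) = Rational(-87, 7)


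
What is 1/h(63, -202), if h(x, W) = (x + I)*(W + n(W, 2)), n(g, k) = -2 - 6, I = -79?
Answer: 1/3360 ≈ 0.00029762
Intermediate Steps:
n(g, k) = -8
h(x, W) = (-79 + x)*(-8 + W) (h(x, W) = (x - 79)*(W - 8) = (-79 + x)*(-8 + W))
1/h(63, -202) = 1/(632 - 79*(-202) - 8*63 - 202*63) = 1/(632 + 15958 - 504 - 12726) = 1/3360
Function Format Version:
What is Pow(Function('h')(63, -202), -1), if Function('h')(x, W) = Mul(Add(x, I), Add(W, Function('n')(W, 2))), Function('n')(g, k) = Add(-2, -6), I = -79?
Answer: Rational(1, 3360) ≈ 0.00029762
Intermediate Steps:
Function('n')(g, k) = -8
Function('h')(x, W) = Mul(Add(-79, x), Add(-8, W)) (Function('h')(x, W) = Mul(Add(x, -79), Add(W, -8)) = Mul(Add(-79, x), Add(-8, W)))
Pow(Function('h')(63, -202), -1) = Pow(Add(632, Mul(-79, -202), Mul(-8, 63), Mul(-202, 63)), -1) = Pow(Add(632, 15958, -504, -12726), -1) = Pow(3360, -1) = Rational(1, 3360)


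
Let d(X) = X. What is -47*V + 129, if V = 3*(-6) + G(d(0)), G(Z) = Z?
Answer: 975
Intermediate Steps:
V = -18 (V = 3*(-6) + 0 = -18 + 0 = -18)
-47*V + 129 = -47*(-18) + 129 = 846 + 129 = 975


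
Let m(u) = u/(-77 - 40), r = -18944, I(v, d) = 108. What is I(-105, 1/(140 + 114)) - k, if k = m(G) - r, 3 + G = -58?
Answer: -2203873/117 ≈ -18837.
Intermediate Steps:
G = -61 (G = -3 - 58 = -61)
m(u) = -u/117 (m(u) = u/(-117) = u*(-1/117) = -u/117)
k = 2216509/117 (k = -1/117*(-61) - 1*(-18944) = 61/117 + 18944 = 2216509/117 ≈ 18945.)
I(-105, 1/(140 + 114)) - k = 108 - 1*2216509/117 = 108 - 2216509/117 = -2203873/117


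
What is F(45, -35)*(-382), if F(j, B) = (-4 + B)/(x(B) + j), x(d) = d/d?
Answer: 7449/23 ≈ 323.87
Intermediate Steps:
x(d) = 1
F(j, B) = (-4 + B)/(1 + j)
F(45, -35)*(-382) = ((-4 - 35)/(1 + 45))*(-382) = (-39/46)*(-382) = ((1/46)*(-39))*(-382) = -39/46*(-382) = 7449/23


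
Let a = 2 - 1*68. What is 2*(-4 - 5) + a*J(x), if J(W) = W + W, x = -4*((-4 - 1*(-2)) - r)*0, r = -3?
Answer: -18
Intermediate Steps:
x = 0 (x = -4*((-4 - 1*(-2)) - 1*(-3))*0 = -4*((-4 + 2) + 3)*0 = -4*(-2 + 3)*0 = -4*1*0 = -4*0 = 0)
J(W) = 2*W
a = -66 (a = 2 - 68 = -66)
2*(-4 - 5) + a*J(x) = 2*(-4 - 5) - 132*0 = 2*(-9) - 66*0 = -18 + 0 = -18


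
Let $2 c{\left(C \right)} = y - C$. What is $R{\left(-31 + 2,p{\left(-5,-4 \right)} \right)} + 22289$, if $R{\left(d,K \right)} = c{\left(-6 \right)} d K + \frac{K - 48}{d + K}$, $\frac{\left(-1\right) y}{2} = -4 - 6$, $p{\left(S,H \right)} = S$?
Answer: $\frac{821969}{34} \approx 24176.0$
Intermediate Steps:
$y = 20$ ($y = - 2 \left(-4 - 6\right) = \left(-2\right) \left(-10\right) = 20$)
$c{\left(C \right)} = 10 - \frac{C}{2}$ ($c{\left(C \right)} = \frac{20 - C}{2} = 10 - \frac{C}{2}$)
$R{\left(d,K \right)} = \frac{-48 + K}{K + d} + 13 K d$ ($R{\left(d,K \right)} = \left(10 - -3\right) d K + \frac{K - 48}{d + K} = \left(10 + 3\right) d K + \frac{-48 + K}{K + d} = 13 d K + \frac{-48 + K}{K + d} = 13 K d + \frac{-48 + K}{K + d} = \frac{-48 + K}{K + d} + 13 K d$)
$R{\left(-31 + 2,p{\left(-5,-4 \right)} \right)} + 22289 = \frac{-48 - 5 + 13 \left(-5\right) \left(-31 + 2\right)^{2} + 13 \left(-31 + 2\right) \left(-5\right)^{2}}{-5 + \left(-31 + 2\right)} + 22289 = \frac{-48 - 5 + 13 \left(-5\right) \left(-29\right)^{2} + 13 \left(-29\right) 25}{-5 - 29} + 22289 = \frac{-48 - 5 + 13 \left(-5\right) 841 - 9425}{-34} + 22289 = - \frac{-48 - 5 - 54665 - 9425}{34} + 22289 = \left(- \frac{1}{34}\right) \left(-64143\right) + 22289 = \frac{64143}{34} + 22289 = \frac{821969}{34}$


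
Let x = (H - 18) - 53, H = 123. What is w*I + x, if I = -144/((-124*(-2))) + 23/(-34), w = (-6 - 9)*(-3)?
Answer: -4817/1054 ≈ -4.5702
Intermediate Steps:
w = 45 (w = -15*(-3) = 45)
I = -1325/1054 (I = -144/248 + 23*(-1/34) = -144*1/248 - 23/34 = -18/31 - 23/34 = -1325/1054 ≈ -1.2571)
x = 52 (x = (123 - 18) - 53 = 105 - 53 = 52)
w*I + x = 45*(-1325/1054) + 52 = -59625/1054 + 52 = -4817/1054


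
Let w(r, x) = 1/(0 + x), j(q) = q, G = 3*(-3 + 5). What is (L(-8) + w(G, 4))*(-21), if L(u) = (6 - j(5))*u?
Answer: 651/4 ≈ 162.75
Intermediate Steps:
G = 6 (G = 3*2 = 6)
w(r, x) = 1/x
L(u) = u (L(u) = (6 - 1*5)*u = (6 - 5)*u = 1*u = u)
(L(-8) + w(G, 4))*(-21) = (-8 + 1/4)*(-21) = -31/4*(-21) = 651/4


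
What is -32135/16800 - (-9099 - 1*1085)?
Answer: 34211813/3360 ≈ 10182.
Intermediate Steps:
-32135/16800 - (-9099 - 1*1085) = -32135*1/16800 - (-9099 - 1085) = -6427/3360 - 1*(-10184) = -6427/3360 + 10184 = 34211813/3360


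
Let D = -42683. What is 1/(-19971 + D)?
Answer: -1/62654 ≈ -1.5961e-5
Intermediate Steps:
1/(-19971 + D) = 1/(-19971 - 42683) = 1/(-62654) = -1/62654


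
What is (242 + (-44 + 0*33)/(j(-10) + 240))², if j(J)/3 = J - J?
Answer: 210511081/3600 ≈ 58475.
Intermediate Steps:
j(J) = 0 (j(J) = 3*(J - J) = 3*0 = 0)
(242 + (-44 + 0*33)/(j(-10) + 240))² = (242 + (-44 + 0*33)/(0 + 240))² = (242 + (-44 + 0)/240)² = (242 - 44*1/240)² = (242 - 11/60)² = (14509/60)² = 210511081/3600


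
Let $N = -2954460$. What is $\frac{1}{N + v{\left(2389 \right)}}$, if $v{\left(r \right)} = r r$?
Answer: $\frac{1}{2752861} \approx 3.6326 \cdot 10^{-7}$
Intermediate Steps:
$v{\left(r \right)} = r^{2}$
$\frac{1}{N + v{\left(2389 \right)}} = \frac{1}{-2954460 + 2389^{2}} = \frac{1}{-2954460 + 5707321} = \frac{1}{2752861}$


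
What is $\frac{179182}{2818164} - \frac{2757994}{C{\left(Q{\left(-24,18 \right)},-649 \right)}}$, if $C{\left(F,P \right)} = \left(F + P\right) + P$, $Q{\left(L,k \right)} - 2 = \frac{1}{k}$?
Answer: $\frac{69954404516401}{32869655814} \approx 2128.2$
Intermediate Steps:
$Q{\left(L,k \right)} = 2 + \frac{1}{k}$
$C{\left(F,P \right)} = F + 2 P$
$\frac{179182}{2818164} - \frac{2757994}{C{\left(Q{\left(-24,18 \right)},-649 \right)}} = \frac{179182}{2818164} - \frac{2757994}{\left(2 + \frac{1}{18}\right) + 2 \left(-649\right)} = 179182 \cdot \frac{1}{2818164} - \frac{2757994}{\left(2 + \frac{1}{18}\right) - 1298} = \frac{89591}{1409082} - \frac{2757994}{\frac{37}{18} - 1298} = \frac{89591}{1409082} - \frac{2757994}{- \frac{23327}{18}} = \frac{89591}{1409082} - - \frac{49643892}{23327} = \frac{89591}{1409082} + \frac{49643892}{23327} = \frac{69954404516401}{32869655814}$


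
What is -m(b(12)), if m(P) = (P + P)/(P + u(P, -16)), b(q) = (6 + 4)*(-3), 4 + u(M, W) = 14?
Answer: -3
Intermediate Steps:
u(M, W) = 10 (u(M, W) = -4 + 14 = 10)
b(q) = -30 (b(q) = 10*(-3) = -30)
m(P) = 2*P/(10 + P) (m(P) = (P + P)/(P + 10) = (2*P)/(10 + P) = 2*P/(10 + P))
-m(b(12)) = -2*(-30)/(10 - 30) = -2*(-30)/(-20) = -2*(-30)*(-1)/20 = -1*3 = -3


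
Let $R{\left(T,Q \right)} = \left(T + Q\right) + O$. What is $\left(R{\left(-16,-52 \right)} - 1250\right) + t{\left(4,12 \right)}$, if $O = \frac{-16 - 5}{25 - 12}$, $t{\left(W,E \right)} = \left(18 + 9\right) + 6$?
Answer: $- \frac{16726}{13} \approx -1286.6$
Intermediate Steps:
$t{\left(W,E \right)} = 33$ ($t{\left(W,E \right)} = 27 + 6 = 33$)
$O = - \frac{21}{13} \approx -1.6154$
$R{\left(T,Q \right)} = - \frac{21}{13} + Q + T$ ($R{\left(T,Q \right)} = \left(T + Q\right) - \frac{21}{13} = \left(Q + T\right) - \frac{21}{13} = - \frac{21}{13} + Q + T$)
$\left(R{\left(-16,-52 \right)} - 1250\right) + t{\left(4,12 \right)} = \left(\left(- \frac{21}{13} - 52 - 16\right) - 1250\right) + 33 = \left(- \frac{905}{13} - 1250\right) + 33 = - \frac{17155}{13} + 33 = - \frac{16726}{13}$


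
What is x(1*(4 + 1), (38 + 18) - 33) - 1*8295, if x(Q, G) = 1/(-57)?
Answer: -472816/57 ≈ -8295.0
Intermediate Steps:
x(Q, G) = -1/57
x(1*(4 + 1), (38 + 18) - 33) - 1*8295 = -1/57 - 1*8295 = -1/57 - 8295 = -472816/57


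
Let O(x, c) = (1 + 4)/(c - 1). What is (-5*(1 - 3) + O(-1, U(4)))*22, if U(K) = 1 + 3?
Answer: 770/3 ≈ 256.67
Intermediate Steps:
U(K) = 4
O(x, c) = 5/(-1 + c)
(-5*(1 - 3) + O(-1, U(4)))*22 = (-5*(1 - 3) + 5/(-1 + 4))*22 = (-5*(-2) + 5/3)*22 = (10 + 5*(⅓))*22 = (10 + 5/3)*22 = (35/3)*22 = 770/3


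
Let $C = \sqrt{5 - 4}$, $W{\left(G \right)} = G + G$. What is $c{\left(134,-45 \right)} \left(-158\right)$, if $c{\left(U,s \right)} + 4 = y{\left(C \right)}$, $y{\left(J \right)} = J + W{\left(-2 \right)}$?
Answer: $1106$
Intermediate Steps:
$W{\left(G \right)} = 2 G$
$C = 1$ ($C = \sqrt{1} = 1$)
$y{\left(J \right)} = -4 + J$ ($y{\left(J \right)} = J + 2 \left(-2\right) = J - 4 = -4 + J$)
$c{\left(U,s \right)} = -7$ ($c{\left(U,s \right)} = -4 + \left(-4 + 1\right) = -4 - 3 = -7$)
$c{\left(134,-45 \right)} \left(-158\right) = \left(-7\right) \left(-158\right) = 1106$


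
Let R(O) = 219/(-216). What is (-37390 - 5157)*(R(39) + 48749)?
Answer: -149333800685/72 ≈ -2.0741e+9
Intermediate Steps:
R(O) = -73/72 (R(O) = 219*(-1/216) = -73/72)
(-37390 - 5157)*(R(39) + 48749) = (-37390 - 5157)*(-73/72 + 48749) = -42547*3509855/72 = -149333800685/72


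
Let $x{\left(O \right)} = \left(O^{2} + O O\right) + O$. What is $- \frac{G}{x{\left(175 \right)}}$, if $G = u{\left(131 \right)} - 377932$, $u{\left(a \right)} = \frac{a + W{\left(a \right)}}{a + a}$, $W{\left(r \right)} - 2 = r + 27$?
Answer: $\frac{7616761}{1237950} \approx 6.1527$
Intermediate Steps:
$W{\left(r \right)} = 29 + r$ ($W{\left(r \right)} = 2 + \left(r + 27\right) = 2 + \left(27 + r\right) = 29 + r$)
$x{\left(O \right)} = O + 2 O^{2}$ ($x{\left(O \right)} = \left(O^{2} + O^{2}\right) + O = 2 O^{2} + O = O + 2 O^{2}$)
$u{\left(a \right)} = \frac{29 + 2 a}{2 a}$ ($u{\left(a \right)} = \frac{a + \left(29 + a\right)}{a + a} = \frac{29 + 2 a}{2 a}$)
$G = - \frac{99017893}{262}$ ($G = \frac{\frac{29}{2} + 131}{131} - 377932 = \frac{1}{131} \cdot \frac{291}{2} - 377932 = \frac{291}{262} - 377932 = - \frac{99017893}{262} \approx -3.7793 \cdot 10^{5}$)
$- \frac{G}{x{\left(175 \right)}} = - \frac{-99017893}{262 \cdot 175 \left(1 + 2 \cdot 175\right)} = - \frac{-99017893}{262 \cdot 175 \left(1 + 350\right)} = - \frac{-99017893}{262 \cdot 175 \cdot 351} = - \frac{-99017893}{262 \cdot 61425} = \left(-1\right) \left(- \frac{7616761}{1237950}\right) = \frac{7616761}{1237950}$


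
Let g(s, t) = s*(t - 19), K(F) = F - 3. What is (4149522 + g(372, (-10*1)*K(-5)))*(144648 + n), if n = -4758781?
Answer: -19251150300462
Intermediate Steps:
K(F) = -3 + F
g(s, t) = s*(-19 + t)
(4149522 + g(372, (-10*1)*K(-5)))*(144648 + n) = (4149522 + 372*(-19 + (-10*1)*(-3 - 5)))*(144648 - 4758781) = (4149522 + 372*(-19 - 10*(-8)))*(-4614133) = (4149522 + 372*(-19 + 80))*(-4614133) = (4149522 + 372*61)*(-4614133) = (4149522 + 22692)*(-4614133) = 4172214*(-4614133) = -19251150300462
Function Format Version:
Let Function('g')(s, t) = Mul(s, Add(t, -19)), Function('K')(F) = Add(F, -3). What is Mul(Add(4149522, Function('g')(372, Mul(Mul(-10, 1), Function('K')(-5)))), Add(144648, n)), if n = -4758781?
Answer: -19251150300462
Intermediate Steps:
Function('K')(F) = Add(-3, F)
Function('g')(s, t) = Mul(s, Add(-19, t))
Mul(Add(4149522, Function('g')(372, Mul(Mul(-10, 1), Function('K')(-5)))), Add(144648, n)) = Mul(Add(4149522, Mul(372, Add(-19, Mul(Mul(-10, 1), Add(-3, -5))))), Add(144648, -4758781)) = Mul(Add(4149522, Mul(372, Add(-19, Mul(-10, -8)))), -4614133) = Mul(Add(4149522, Mul(372, Add(-19, 80))), -4614133) = Mul(Add(4149522, Mul(372, 61)), -4614133) = Mul(Add(4149522, 22692), -4614133) = Mul(4172214, -4614133) = -19251150300462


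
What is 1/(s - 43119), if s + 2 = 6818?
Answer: -1/36303 ≈ -2.7546e-5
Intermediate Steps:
s = 6816 (s = -2 + 6818 = 6816)
1/(s - 43119) = 1/(6816 - 43119) = 1/(-36303) = -1/36303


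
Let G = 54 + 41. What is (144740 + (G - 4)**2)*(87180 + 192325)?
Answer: 42770134605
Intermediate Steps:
G = 95
(144740 + (G - 4)**2)*(87180 + 192325) = (144740 + (95 - 4)**2)*(87180 + 192325) = (144740 + 91**2)*279505 = (144740 + 8281)*279505 = 153021*279505 = 42770134605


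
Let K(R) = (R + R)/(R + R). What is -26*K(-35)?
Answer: -26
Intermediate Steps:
K(R) = 1 (K(R) = (2*R)/((2*R)) = (2*R)*(1/(2*R)) = 1)
-26*K(-35) = -26*1 = -26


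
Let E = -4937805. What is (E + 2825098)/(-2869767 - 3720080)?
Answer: 2112707/6589847 ≈ 0.32060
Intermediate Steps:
(E + 2825098)/(-2869767 - 3720080) = (-4937805 + 2825098)/(-2869767 - 3720080) = -2112707/(-6589847) = -2112707*(-1/6589847) = 2112707/6589847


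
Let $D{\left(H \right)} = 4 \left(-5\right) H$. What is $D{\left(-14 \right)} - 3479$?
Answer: $-3199$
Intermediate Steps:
$D{\left(H \right)} = - 20 H$
$D{\left(-14 \right)} - 3479 = \left(-20\right) \left(-14\right) - 3479 = 280 - 3479 = -3199$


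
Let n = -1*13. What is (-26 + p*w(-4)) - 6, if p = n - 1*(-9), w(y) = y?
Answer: -16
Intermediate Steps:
n = -13
p = -4 (p = -13 - 1*(-9) = -13 + 9 = -4)
(-26 + p*w(-4)) - 6 = (-26 - 4*(-4)) - 6 = (-26 + 16) - 1*6 = -10 - 6 = -16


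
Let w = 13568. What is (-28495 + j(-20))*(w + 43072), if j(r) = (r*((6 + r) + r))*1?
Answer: -1575441600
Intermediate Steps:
j(r) = r*(6 + 2*r) (j(r) = (r*(6 + 2*r))*1 = r*(6 + 2*r))
(-28495 + j(-20))*(w + 43072) = (-28495 + 2*(-20)*(3 - 20))*(13568 + 43072) = (-28495 + 2*(-20)*(-17))*56640 = (-28495 + 680)*56640 = -27815*56640 = -1575441600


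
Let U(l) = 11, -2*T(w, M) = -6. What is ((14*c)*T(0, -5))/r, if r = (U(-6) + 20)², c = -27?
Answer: -1134/961 ≈ -1.1800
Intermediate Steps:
T(w, M) = 3 (T(w, M) = -½*(-6) = 3)
r = 961 (r = (11 + 20)² = 31² = 961)
((14*c)*T(0, -5))/r = ((14*(-27))*3)/961 = -378*3*(1/961) = -1134*1/961 = -1134/961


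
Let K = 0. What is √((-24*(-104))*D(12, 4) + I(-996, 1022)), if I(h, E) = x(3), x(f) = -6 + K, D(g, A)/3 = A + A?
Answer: √59898 ≈ 244.74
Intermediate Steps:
D(g, A) = 6*A (D(g, A) = 3*(A + A) = 3*(2*A) = 6*A)
x(f) = -6 (x(f) = -6 + 0 = -6)
I(h, E) = -6
√((-24*(-104))*D(12, 4) + I(-996, 1022)) = √((-24*(-104))*(6*4) - 6) = √(2496*24 - 6) = √(59904 - 6) = √59898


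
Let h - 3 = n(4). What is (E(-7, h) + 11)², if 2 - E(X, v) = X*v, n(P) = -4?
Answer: 36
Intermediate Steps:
h = -1 (h = 3 - 4 = -1)
E(X, v) = 2 - X*v
(E(-7, h) + 11)² = ((2 - 1*(-7)*(-1)) + 11)² = ((2 - 7) + 11)² = (-5 + 11)² = 6² = 36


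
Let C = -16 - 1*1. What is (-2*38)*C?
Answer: 1292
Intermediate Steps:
C = -17 (C = -16 - 1 = -17)
(-2*38)*C = -2*38*(-17) = -76*(-17) = 1292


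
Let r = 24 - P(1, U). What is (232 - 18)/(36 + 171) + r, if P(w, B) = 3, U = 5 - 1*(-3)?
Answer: 4561/207 ≈ 22.034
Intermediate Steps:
U = 8 (U = 5 + 3 = 8)
r = 21 (r = 24 - 1*3 = 24 - 3 = 21)
(232 - 18)/(36 + 171) + r = (232 - 18)/(36 + 171) + 21 = 214/207 + 21 = 4561/207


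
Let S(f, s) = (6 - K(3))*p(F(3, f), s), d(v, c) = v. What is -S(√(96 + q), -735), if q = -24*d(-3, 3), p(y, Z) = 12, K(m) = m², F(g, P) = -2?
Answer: 36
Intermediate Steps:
q = 72 (q = -24*(-3) = 72)
S(f, s) = -36 (S(f, s) = (6 - 1*3²)*12 = (6 - 1*9)*12 = (6 - 9)*12 = -3*12 = -36)
-S(√(96 + q), -735) = -1*(-36) = 36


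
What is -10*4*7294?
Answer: -291760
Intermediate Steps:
-10*4*7294 = -40*7294 = -291760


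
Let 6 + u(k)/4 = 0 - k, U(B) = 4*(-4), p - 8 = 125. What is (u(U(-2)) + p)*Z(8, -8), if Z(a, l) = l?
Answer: -1384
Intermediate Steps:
p = 133 (p = 8 + 125 = 133)
U(B) = -16
u(k) = -24 - 4*k (u(k) = -24 + 4*(0 - k) = -24 + 4*(-k) = -24 - 4*k)
(u(U(-2)) + p)*Z(8, -8) = ((-24 - 4*(-16)) + 133)*(-8) = ((-24 + 64) + 133)*(-8) = (40 + 133)*(-8) = 173*(-8) = -1384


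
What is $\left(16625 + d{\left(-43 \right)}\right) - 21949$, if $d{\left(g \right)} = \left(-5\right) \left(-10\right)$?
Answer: $-5274$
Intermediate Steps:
$d{\left(g \right)} = 50$
$\left(16625 + d{\left(-43 \right)}\right) - 21949 = \left(16625 + 50\right) - 21949 = 16675 - 21949 = -5274$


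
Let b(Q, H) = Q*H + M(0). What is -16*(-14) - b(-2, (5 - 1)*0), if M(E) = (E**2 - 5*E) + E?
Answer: 224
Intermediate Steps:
M(E) = E**2 - 4*E
b(Q, H) = H*Q (b(Q, H) = Q*H + 0*(-4 + 0) = H*Q + 0*(-4) = H*Q + 0 = H*Q)
-16*(-14) - b(-2, (5 - 1)*0) = -16*(-14) - (5 - 1)*0*(-2) = 224 - 4*0*(-2) = 224 - 0*(-2) = 224 - 1*0 = 224 + 0 = 224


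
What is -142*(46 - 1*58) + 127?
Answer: 1831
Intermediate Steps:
-142*(46 - 1*58) + 127 = -142*(46 - 58) + 127 = -142*(-12) + 127 = 1704 + 127 = 1831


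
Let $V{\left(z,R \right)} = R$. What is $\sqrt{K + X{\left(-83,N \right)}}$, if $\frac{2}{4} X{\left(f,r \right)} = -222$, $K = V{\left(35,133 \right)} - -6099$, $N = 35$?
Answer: $2 \sqrt{1447} \approx 76.079$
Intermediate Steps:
$K = 6232$ ($K = 133 - -6099 = 133 + 6099 = 6232$)
$X{\left(f,r \right)} = -444$ ($X{\left(f,r \right)} = 2 \left(-222\right) = -444$)
$\sqrt{K + X{\left(-83,N \right)}} = \sqrt{6232 - 444} = \sqrt{5788} = 2 \sqrt{1447}$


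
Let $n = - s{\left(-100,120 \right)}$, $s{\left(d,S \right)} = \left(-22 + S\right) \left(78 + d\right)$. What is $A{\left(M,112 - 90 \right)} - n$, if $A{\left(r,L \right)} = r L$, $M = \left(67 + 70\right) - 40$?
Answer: $-22$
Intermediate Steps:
$M = 97$ ($M = 137 - 40 = 97$)
$A{\left(r,L \right)} = L r$
$n = 2156$ ($n = - (-1716 - -2200 + 78 \cdot 120 + 120 \left(-100\right)) = - (-1716 + 2200 + 9360 - 12000) = \left(-1\right) \left(-2156\right) = 2156$)
$A{\left(M,112 - 90 \right)} - n = \left(112 - 90\right) 97 - 2156 = 22 \cdot 97 - 2156 = 2134 - 2156 = -22$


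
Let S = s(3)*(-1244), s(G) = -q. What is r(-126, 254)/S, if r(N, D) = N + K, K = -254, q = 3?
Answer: -95/933 ≈ -0.10182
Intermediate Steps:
s(G) = -3 (s(G) = -1*3 = -3)
r(N, D) = -254 + N (r(N, D) = N - 254 = -254 + N)
S = 3732 (S = -3*(-1244) = 3732)
r(-126, 254)/S = (-254 - 126)/3732 = -380*1/3732 = -95/933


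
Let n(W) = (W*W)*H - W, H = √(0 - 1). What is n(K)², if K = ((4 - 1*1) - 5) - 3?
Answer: -600 + 250*I ≈ -600.0 + 250.0*I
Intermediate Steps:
H = I (H = √(-1) = I ≈ 1.0*I)
K = -5 (K = ((4 - 1) - 5) - 3 = (3 - 5) - 3 = -2 - 3 = -5)
n(W) = -W + I*W² (n(W) = (W*W)*I - W = W²*I - W = I*W² - W = -W + I*W²)
n(K)² = (-5*(-1 + I*(-5)))² = (-5*(-1 - 5*I))² = (5 + 25*I)²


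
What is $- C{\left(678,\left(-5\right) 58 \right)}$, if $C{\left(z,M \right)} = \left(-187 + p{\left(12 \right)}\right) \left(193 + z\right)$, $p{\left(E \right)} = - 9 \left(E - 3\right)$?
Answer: $233428$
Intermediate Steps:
$p{\left(E \right)} = 27 - 9 E$ ($p{\left(E \right)} = - 9 \left(-3 + E\right) = 27 - 9 E$)
$C{\left(z,M \right)} = -51724 - 268 z$ ($C{\left(z,M \right)} = \left(-187 + \left(27 - 108\right)\right) \left(193 + z\right) = \left(-187 - 81\right) \left(193 + z\right) = - 268 \left(193 + z\right) = -51724 - 268 z$)
$- C{\left(678,\left(-5\right) 58 \right)} = - (-51724 - 181704) = \left(-1\right) \left(-233428\right) = 233428$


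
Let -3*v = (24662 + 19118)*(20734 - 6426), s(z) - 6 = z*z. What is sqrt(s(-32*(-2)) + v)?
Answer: I*sqrt(1879175802)/3 ≈ 14450.0*I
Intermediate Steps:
s(z) = 6 + z**2 (s(z) = 6 + z*z = 6 + z**2)
v = -626404240/3 (v = -(24662 + 19118)*(20734 - 6426)/3 = -43780*14308/3 = -1/3*626404240 = -626404240/3 ≈ -2.0880e+8)
sqrt(s(-32*(-2)) + v) = sqrt((6 + (-32*(-2))**2) - 626404240/3) = sqrt((6 + 64**2) - 626404240/3) = sqrt((6 + 4096) - 626404240/3) = sqrt(4102 - 626404240/3) = sqrt(-626391934/3) = I*sqrt(1879175802)/3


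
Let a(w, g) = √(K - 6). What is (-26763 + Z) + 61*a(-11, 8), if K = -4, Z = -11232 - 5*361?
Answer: -39800 + 61*I*√10 ≈ -39800.0 + 192.9*I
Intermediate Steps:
Z = -13037 (Z = -11232 - 1*1805 = -11232 - 1805 = -13037)
a(w, g) = I*√10 (a(w, g) = √(-4 - 6) = √(-10) = I*√10)
(-26763 + Z) + 61*a(-11, 8) = (-26763 - 13037) + 61*(I*√10) = -39800 + 61*I*√10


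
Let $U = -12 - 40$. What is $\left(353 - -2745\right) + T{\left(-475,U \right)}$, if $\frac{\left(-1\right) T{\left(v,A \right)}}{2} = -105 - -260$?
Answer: $2788$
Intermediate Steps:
$U = -52$
$T{\left(v,A \right)} = -310$ ($T{\left(v,A \right)} = - 2 \left(-105 - -260\right) = - 2 \left(-105 + 260\right) = \left(-2\right) 155 = -310$)
$\left(353 - -2745\right) + T{\left(-475,U \right)} = \left(353 - -2745\right) - 310 = \left(353 + 2745\right) - 310 = 3098 - 310 = 2788$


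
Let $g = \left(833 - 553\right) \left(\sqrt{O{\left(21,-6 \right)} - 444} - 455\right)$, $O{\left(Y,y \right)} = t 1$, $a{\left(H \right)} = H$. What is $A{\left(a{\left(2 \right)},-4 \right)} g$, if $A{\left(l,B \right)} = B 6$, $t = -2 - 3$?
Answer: $3057600 - 6720 i \sqrt{449} \approx 3.0576 \cdot 10^{6} - 1.4239 \cdot 10^{5} i$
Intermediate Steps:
$t = -5$
$O{\left(Y,y \right)} = -5$ ($O{\left(Y,y \right)} = \left(-5\right) 1 = -5$)
$A{\left(l,B \right)} = 6 B$
$g = -127400 + 280 i \sqrt{449}$ ($g = \left(833 - 553\right) \left(\sqrt{-5 - 444} - 455\right) = 280 \left(\sqrt{-449} - 455\right) = 280 \left(i \sqrt{449} - 455\right) = 280 \left(-455 + i \sqrt{449}\right) = -127400 + 280 i \sqrt{449} \approx -1.274 \cdot 10^{5} + 5933.1 i$)
$A{\left(a{\left(2 \right)},-4 \right)} g = 6 \left(-4\right) \left(-127400 + 280 i \sqrt{449}\right) = - 24 \left(-127400 + 280 i \sqrt{449}\right) = 3057600 - 6720 i \sqrt{449}$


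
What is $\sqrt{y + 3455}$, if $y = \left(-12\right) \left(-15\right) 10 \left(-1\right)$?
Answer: $\sqrt{1655} \approx 40.682$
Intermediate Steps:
$y = -1800$ ($y = 180 \left(-10\right) = -1800$)
$\sqrt{y + 3455} = \sqrt{-1800 + 3455} = \sqrt{1655}$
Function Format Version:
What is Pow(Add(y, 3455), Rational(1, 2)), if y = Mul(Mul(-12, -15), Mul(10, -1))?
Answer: Pow(1655, Rational(1, 2)) ≈ 40.682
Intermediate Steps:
y = -1800 (y = Mul(180, -10) = -1800)
Pow(Add(y, 3455), Rational(1, 2)) = Pow(Add(-1800, 3455), Rational(1, 2)) = Pow(1655, Rational(1, 2))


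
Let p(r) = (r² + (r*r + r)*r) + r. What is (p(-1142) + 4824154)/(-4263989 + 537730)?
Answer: 1481923948/3726259 ≈ 397.70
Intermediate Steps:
p(r) = r + r² + r*(r + r²) (p(r) = (r² + (r² + r)*r) + r = (r² + (r + r²)*r) + r = (r² + r*(r + r²)) + r = r + r² + r*(r + r²))
(p(-1142) + 4824154)/(-4263989 + 537730) = (-1142*(1 + (-1142)² + 2*(-1142)) + 4824154)/(-4263989 + 537730) = (-1142*(1 + 1304164 - 2284) + 4824154)/(-3726259) = (-1142*1301881 + 4824154)*(-1/3726259) = (-1486748102 + 4824154)*(-1/3726259) = -1481923948*(-1/3726259) = 1481923948/3726259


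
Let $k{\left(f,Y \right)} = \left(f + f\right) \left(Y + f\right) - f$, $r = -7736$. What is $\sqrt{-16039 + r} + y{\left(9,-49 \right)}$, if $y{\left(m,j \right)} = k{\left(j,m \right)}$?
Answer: $3969 + 5 i \sqrt{951} \approx 3969.0 + 154.19 i$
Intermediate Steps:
$k{\left(f,Y \right)} = - f + 2 f \left(Y + f\right)$ ($k{\left(f,Y \right)} = 2 f \left(Y + f\right) - f = - f + 2 f \left(Y + f\right)$)
$y{\left(m,j \right)} = j \left(-1 + 2 j + 2 m\right)$ ($y{\left(m,j \right)} = j \left(-1 + 2 m + 2 j\right) = j \left(-1 + 2 j + 2 m\right)$)
$\sqrt{-16039 + r} + y{\left(9,-49 \right)} = \sqrt{-16039 - 7736} - 49 \left(-1 + 2 \left(-49\right) + 2 \cdot 9\right) = \sqrt{-23775} - 49 \left(-1 - 98 + 18\right) = 5 i \sqrt{951} - -3969 = 5 i \sqrt{951} + 3969 = 3969 + 5 i \sqrt{951}$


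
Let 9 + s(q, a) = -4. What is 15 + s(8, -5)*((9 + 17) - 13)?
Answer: -154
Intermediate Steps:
s(q, a) = -13 (s(q, a) = -9 - 4 = -13)
15 + s(8, -5)*((9 + 17) - 13) = 15 - 13*((9 + 17) - 13) = 15 - 13*(26 - 13) = 15 - 13*13 = 15 - 169 = -154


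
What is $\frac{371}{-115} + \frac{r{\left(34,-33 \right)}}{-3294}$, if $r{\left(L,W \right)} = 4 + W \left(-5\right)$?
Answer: $- \frac{1241509}{378810} \approx -3.2774$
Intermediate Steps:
$r{\left(L,W \right)} = 4 - 5 W$
$\frac{371}{-115} + \frac{r{\left(34,-33 \right)}}{-3294} = \frac{371}{-115} + \frac{4 - -165}{-3294} = 371 \left(- \frac{1}{115}\right) + \left(4 + 165\right) \left(- \frac{1}{3294}\right) = - \frac{371}{115} + 169 \left(- \frac{1}{3294}\right) = - \frac{371}{115} - \frac{169}{3294} = - \frac{1241509}{378810}$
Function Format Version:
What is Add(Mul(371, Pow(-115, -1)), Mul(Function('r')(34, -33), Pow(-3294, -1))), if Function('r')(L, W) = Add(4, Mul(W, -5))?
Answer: Rational(-1241509, 378810) ≈ -3.2774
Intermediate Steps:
Function('r')(L, W) = Add(4, Mul(-5, W))
Add(Mul(371, Pow(-115, -1)), Mul(Function('r')(34, -33), Pow(-3294, -1))) = Add(Mul(371, Pow(-115, -1)), Mul(Add(4, Mul(-5, -33)), Pow(-3294, -1))) = Add(Mul(371, Rational(-1, 115)), Mul(Add(4, 165), Rational(-1, 3294))) = Add(Rational(-371, 115), Mul(169, Rational(-1, 3294))) = Add(Rational(-371, 115), Rational(-169, 3294)) = Rational(-1241509, 378810)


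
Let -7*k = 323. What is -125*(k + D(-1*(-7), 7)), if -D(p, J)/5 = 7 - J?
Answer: 40375/7 ≈ 5767.9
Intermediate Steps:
D(p, J) = -35 + 5*J (D(p, J) = -5*(7 - J) = -35 + 5*J)
k = -323/7 (k = -1/7*323 = -323/7 ≈ -46.143)
-125*(k + D(-1*(-7), 7)) = -125*(-323/7 + (-35 + 5*7)) = -125*(-323/7 + (-35 + 35)) = -125*(-323/7 + 0) = -125*(-323/7) = 40375/7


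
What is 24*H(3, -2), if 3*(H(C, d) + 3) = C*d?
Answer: -120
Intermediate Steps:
H(C, d) = -3 + C*d/3 (H(C, d) = -3 + (C*d)/3 = -3 + C*d/3)
24*H(3, -2) = 24*(-3 + (⅓)*3*(-2)) = 24*(-3 - 2) = 24*(-5) = -120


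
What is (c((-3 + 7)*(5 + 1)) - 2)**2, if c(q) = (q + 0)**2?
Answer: 329476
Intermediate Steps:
c(q) = q**2
(c((-3 + 7)*(5 + 1)) - 2)**2 = (((-3 + 7)*(5 + 1))**2 - 2)**2 = ((4*6)**2 - 2)**2 = (24**2 - 2)**2 = (576 - 2)**2 = 574**2 = 329476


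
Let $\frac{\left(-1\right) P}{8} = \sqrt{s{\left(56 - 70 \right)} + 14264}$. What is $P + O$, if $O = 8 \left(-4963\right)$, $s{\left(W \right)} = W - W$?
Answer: $-39704 - 16 \sqrt{3566} \approx -40659.0$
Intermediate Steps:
$s{\left(W \right)} = 0$
$O = -39704$
$P = - 16 \sqrt{3566}$ ($P = - 8 \sqrt{0 + 14264} = - 8 \sqrt{14264} = - 8 \cdot 2 \sqrt{3566} = - 16 \sqrt{3566} \approx -955.46$)
$P + O = - 16 \sqrt{3566} - 39704 = -39704 - 16 \sqrt{3566}$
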